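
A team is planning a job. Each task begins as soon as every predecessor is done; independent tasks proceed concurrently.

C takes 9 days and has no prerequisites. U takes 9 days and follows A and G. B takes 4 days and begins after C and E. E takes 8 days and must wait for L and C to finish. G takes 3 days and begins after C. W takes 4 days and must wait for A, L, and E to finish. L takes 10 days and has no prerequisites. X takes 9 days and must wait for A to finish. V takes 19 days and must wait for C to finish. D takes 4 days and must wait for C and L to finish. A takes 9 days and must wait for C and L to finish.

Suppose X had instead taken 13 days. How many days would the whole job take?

32

The binding path is L→A→X = 10+9+9 = 28; finish at 28 days.
X is on the critical path; changing it to 13 makes that path 32 days.
The critical path is still L→A→X; finish is now 32 days.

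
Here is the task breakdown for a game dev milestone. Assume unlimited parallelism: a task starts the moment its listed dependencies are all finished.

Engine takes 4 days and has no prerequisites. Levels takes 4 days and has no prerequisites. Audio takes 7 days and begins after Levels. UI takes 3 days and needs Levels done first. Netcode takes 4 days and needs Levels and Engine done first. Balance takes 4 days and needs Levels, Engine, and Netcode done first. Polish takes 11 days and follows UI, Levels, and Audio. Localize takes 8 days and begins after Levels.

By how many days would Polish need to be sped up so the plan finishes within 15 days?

Current finish: 22 days; target: 15.
Polish is on every critical path, so each day cut from Polish cuts the finish by one (this holds down to a finish of 12).
Need 22 − 15 = 7 days off Polish → Polish becomes 4 days, finish becomes 15.

7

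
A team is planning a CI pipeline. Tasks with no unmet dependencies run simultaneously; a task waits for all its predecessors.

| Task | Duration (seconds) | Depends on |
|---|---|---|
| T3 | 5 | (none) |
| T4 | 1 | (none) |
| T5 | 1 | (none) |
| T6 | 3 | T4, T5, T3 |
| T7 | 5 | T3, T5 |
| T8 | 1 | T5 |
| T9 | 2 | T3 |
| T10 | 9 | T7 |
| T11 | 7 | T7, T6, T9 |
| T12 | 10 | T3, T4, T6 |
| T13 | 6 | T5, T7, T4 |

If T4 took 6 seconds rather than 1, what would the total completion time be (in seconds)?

Baseline: T3→T7→T10 = 5+5+9 = 19 → 19 seconds.
T4 is off the critical path — its longest chain is 14 seconds, giving 5 of slack.
That remains the longest chain; total 19 seconds.

19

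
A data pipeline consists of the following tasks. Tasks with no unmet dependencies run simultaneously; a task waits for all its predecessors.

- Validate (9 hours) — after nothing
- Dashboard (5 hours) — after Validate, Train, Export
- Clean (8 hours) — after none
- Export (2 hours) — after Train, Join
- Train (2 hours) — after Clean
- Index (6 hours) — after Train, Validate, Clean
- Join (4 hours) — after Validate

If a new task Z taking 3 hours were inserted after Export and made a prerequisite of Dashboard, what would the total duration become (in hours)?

23

Originally the project takes 20 hours.
With Z inserted, Dashboard now waits for max(Validate, Train, Export, Z).
New critical path: Validate→Join→Export→Z→Dashboard = 9+4+2+3+5 = 23 ⇒ 23 hours.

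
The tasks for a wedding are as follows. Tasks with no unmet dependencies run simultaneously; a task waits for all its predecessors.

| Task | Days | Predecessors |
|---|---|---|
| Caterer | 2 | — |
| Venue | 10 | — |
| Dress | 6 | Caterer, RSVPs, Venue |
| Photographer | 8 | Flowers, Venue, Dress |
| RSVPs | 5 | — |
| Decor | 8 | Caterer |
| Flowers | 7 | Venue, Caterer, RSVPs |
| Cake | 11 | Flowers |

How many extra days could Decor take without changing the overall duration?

18

The longest chain is Venue→Flowers→Cake = 10+7+11 = 28; overall finish 28 days.
Decor finishes as early as 10 and must finish by 28.
So Decor can slip 28 − 10 = 18 days.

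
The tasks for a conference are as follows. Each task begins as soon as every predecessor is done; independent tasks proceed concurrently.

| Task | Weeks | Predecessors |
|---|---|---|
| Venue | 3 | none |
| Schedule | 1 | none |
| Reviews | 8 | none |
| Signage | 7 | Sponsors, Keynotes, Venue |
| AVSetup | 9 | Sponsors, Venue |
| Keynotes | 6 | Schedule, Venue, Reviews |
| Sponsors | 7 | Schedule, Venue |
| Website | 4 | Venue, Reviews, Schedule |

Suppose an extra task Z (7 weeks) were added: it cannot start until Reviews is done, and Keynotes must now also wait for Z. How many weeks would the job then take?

28

Originally the job takes 21 weeks.
With Z inserted, Keynotes now waits for max(Schedule, Venue, Reviews, Z).
New critical path: Reviews→Z→Keynotes→Signage = 8+7+6+7 = 28 ⇒ 28 weeks.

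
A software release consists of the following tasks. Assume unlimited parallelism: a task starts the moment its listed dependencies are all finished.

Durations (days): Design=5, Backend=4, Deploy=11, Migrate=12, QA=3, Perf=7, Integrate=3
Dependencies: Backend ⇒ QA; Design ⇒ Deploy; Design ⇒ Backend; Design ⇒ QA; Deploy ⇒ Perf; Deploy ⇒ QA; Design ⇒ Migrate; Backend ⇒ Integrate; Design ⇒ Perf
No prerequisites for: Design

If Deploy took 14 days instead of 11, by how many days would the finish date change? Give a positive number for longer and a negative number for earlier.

As given, the longest chain is Design→Deploy→Perf = 5+11+7 = 23, so the finish is 23 days.
Deploy lies on that path, so at 14 days the path becomes 26 days.
That remains the longest chain; total 26 days.
Change in finish: 26 − 23 = +3 days.

3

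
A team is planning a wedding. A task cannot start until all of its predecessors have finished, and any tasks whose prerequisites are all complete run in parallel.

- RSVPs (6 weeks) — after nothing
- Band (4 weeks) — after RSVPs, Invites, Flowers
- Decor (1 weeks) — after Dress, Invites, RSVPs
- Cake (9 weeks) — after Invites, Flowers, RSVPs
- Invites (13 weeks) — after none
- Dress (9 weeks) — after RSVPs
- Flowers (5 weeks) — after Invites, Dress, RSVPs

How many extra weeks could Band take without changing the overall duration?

The longest chain is RSVPs→Dress→Flowers→Cake = 6+9+5+9 = 29; overall finish 29 weeks.
Longest path through Band: 24 weeks (earliest finish 24, latest finish 29).
Slack of Band = 25 − 20 = 5 weeks.

5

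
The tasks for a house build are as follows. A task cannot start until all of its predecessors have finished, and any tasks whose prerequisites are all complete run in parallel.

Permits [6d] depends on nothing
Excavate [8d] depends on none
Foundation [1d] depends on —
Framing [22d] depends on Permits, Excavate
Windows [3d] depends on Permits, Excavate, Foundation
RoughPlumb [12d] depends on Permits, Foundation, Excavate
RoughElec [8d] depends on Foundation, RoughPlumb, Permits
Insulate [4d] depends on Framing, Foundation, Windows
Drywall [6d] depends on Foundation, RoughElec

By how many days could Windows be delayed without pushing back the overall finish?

19

Excavate→Framing→Insulate = 8+22+4 = 34 sets the makespan at 34 days.
Windows finishes as early as 11 and must finish by 30.
Float = 34 − 15 = 19.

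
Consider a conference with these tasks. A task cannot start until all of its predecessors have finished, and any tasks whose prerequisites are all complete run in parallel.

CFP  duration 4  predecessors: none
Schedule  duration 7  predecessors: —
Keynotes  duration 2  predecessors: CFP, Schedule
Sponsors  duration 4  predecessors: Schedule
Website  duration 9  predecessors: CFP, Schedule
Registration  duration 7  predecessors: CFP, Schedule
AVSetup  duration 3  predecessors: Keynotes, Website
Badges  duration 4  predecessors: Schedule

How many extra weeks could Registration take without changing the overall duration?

5

The longest chain is Schedule→Website→AVSetup = 7+9+3 = 19; overall finish 19 weeks.
Registration finishes as early as 14 and must finish by 19.
Slack of Registration = 12 − 7 = 5 weeks.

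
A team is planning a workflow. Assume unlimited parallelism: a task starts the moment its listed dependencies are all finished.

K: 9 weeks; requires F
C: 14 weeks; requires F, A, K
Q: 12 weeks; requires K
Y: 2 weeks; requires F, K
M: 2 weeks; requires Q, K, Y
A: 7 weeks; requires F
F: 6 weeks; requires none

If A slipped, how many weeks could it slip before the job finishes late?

Critical path: F→K→Q→M = 6+9+12+2 = 29, so the finish is 29 weeks.
A finishes as early as 13 and must finish by 15.
Float = 29 − 27 = 2.

2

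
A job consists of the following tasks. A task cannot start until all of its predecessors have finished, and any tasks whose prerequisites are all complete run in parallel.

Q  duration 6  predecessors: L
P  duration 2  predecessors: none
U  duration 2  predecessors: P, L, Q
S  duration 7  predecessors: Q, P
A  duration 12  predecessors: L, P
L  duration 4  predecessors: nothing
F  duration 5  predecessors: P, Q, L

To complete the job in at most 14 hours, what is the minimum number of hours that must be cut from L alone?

Current finish: 17 hours; target: 14.
L is on every critical path, so each hour cut from L cuts the finish by one (this holds down to a finish of 14).
Need 17 − 14 = 3 hours off L → L becomes 1 hour, finish becomes 14.

3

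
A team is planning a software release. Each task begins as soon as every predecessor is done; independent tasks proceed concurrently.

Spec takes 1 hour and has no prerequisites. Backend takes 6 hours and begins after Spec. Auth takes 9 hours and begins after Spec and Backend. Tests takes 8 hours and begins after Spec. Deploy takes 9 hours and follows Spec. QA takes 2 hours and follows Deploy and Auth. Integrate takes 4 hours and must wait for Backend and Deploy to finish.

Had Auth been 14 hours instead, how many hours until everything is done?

Actual critical path: Spec→Backend→Auth→QA = 1+6+9+2 = 18 ⇒ 18 hours.
Auth lies on that path, so at 14 hours the path becomes 23 hours.
The critical path is still Spec→Backend→Auth→QA; finish is now 23 hours.

23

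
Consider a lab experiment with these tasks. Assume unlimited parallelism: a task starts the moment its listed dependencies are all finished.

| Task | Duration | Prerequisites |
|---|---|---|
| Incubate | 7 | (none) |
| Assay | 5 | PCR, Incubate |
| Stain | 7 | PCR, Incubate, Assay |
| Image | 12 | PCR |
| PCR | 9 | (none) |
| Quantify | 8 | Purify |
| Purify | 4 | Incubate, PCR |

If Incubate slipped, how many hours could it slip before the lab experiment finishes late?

2

The longest chain is PCR→Purify→Quantify = 9+4+8 = 21; overall finish 21 hours.
Longest path through Incubate: 19 hours (earliest finish 7, latest finish 9).
Slack of Incubate = 2 − 0 = 2 hours.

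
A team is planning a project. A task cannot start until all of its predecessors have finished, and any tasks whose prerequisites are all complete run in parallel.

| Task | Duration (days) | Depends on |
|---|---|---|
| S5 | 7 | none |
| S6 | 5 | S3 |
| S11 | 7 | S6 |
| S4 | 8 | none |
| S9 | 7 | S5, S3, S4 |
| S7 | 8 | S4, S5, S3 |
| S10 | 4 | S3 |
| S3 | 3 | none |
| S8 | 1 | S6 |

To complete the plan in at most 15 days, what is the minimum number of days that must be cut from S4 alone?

Current finish: 16 days; target: 15.
S4 is on every critical path, so each day cut from S4 cuts the finish by one (this holds down to a finish of 15).
Need 16 − 15 = 1 day off S4 → S4 becomes 7 days, finish becomes 15.

1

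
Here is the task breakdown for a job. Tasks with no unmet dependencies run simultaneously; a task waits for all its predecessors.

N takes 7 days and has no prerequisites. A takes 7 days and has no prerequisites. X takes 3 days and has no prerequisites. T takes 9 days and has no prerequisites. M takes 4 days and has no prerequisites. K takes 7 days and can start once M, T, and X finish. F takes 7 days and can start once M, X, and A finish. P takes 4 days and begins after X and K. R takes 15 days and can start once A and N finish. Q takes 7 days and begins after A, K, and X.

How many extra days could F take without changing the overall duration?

9

The longest chain is T→K→Q = 9+7+7 = 23; overall finish 23 days.
The longest chain containing F totals 14 days.
Float = 23 − 14 = 9.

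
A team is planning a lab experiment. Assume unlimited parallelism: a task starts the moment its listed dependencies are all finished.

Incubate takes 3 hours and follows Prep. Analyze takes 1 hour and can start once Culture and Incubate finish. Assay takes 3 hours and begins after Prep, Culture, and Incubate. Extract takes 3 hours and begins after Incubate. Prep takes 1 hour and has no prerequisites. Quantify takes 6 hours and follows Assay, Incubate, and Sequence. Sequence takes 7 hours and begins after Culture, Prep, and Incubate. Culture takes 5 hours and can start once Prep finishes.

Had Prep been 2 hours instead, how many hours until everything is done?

20

Baseline: Prep→Culture→Sequence→Quantify = 1+5+7+6 = 19 → 19 hours.
Prep lies on that path, so at 2 hours the path becomes 20 hours.
That remains the longest chain; total 20 hours.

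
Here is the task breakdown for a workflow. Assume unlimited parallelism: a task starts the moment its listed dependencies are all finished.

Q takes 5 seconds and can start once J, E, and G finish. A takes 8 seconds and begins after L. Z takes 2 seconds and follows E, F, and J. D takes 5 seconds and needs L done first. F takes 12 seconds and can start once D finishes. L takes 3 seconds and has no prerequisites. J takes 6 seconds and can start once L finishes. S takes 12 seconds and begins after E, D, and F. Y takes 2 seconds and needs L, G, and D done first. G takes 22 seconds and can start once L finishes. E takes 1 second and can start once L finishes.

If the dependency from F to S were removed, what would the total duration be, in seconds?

30

Original critical path: L→D→F→S = 3+5+12+12 = 32 ⇒ 32 seconds.
Without F→S, S's earliest start moves from 20 to 8.
New critical path: L→G→Q = 3+22+5 = 30 ⇒ 30 seconds.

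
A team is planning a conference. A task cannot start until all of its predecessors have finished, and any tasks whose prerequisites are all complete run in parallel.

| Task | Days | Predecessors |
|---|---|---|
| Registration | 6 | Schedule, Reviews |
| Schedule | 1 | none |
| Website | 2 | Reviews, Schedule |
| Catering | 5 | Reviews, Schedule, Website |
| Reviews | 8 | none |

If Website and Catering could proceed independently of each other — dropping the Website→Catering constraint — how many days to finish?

14

Original critical path: Reviews→Website→Catering = 8+2+5 = 15 ⇒ 15 days.
Without Website→Catering, Catering's earliest start moves from 10 to 8.
After: Reviews→Registration = 8+6 = 14 → 14 days.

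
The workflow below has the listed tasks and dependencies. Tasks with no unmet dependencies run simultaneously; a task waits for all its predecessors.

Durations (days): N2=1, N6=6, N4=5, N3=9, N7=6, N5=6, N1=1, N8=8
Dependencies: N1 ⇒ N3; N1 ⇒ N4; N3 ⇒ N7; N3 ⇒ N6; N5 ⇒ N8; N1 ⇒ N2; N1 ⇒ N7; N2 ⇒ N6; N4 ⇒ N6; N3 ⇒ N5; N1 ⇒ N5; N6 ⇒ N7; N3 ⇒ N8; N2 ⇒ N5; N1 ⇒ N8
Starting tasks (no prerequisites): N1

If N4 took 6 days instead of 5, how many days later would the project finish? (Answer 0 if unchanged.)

0

Actual critical path: N1→N3→N5→N8 = 1+9+6+8 = 24 ⇒ 24 days.
The longest path through N4 is only 18 days, so N4 has float 6.
That remains the longest chain; total 24 days.
Change in finish: 24 − 24 = +0 days.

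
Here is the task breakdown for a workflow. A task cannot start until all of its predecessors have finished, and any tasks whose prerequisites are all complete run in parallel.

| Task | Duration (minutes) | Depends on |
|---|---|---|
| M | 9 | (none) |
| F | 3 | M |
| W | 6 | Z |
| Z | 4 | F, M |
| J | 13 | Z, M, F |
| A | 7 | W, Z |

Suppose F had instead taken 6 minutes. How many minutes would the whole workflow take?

32

Actual critical path: M→F→Z→W→A = 9+3+4+6+7 = 29 ⇒ 29 minutes.
F lies on that path, so at 6 minutes the path becomes 32 minutes.
No other chain overtakes it, so the finish is 32 minutes.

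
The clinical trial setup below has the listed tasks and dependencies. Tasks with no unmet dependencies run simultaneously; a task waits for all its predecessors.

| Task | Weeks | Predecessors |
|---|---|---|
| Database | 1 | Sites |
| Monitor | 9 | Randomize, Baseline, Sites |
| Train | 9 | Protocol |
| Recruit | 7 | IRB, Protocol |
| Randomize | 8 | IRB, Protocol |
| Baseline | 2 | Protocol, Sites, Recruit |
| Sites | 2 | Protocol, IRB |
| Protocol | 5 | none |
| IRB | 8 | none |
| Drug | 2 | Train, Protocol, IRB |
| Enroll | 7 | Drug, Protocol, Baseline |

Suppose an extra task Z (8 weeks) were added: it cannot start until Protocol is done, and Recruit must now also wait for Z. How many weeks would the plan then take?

31

Originally the plan takes 26 weeks.
With Z inserted, Recruit now waits for max(IRB, Protocol, Z).
New critical path: Protocol→Z→Recruit→Baseline→Monitor = 5+8+7+2+9 = 31 ⇒ 31 weeks.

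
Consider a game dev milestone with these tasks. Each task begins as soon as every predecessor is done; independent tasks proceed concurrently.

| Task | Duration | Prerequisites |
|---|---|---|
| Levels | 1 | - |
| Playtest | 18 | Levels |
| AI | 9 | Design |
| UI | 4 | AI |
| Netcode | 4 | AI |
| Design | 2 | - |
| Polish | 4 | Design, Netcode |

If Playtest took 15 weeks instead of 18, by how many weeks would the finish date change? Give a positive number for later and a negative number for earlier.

0

The binding path is Levels→Playtest = 1+18 = 19; finish at 19 weeks.
Playtest lies on that path, so at 15 weeks the path becomes 16 weeks.
The binding chain switches to Design→AI→Netcode→Polish = 2+9+4+4 = 19; finish 19 weeks.
Change in finish: 19 − 19 = +0 weeks.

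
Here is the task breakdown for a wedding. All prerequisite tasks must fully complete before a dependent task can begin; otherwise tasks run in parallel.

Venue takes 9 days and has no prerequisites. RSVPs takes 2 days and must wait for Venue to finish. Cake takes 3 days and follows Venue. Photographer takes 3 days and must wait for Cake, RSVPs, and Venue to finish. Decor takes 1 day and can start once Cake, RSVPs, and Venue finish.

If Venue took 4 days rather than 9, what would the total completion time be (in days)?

Critical path before the change: Venue→Cake→Photographer = 9+3+3 = 15 giving 15 days.
Venue lies on that path, so at 4 days the path becomes 10 days.
No other chain overtakes it, so the finish is 10 days.

10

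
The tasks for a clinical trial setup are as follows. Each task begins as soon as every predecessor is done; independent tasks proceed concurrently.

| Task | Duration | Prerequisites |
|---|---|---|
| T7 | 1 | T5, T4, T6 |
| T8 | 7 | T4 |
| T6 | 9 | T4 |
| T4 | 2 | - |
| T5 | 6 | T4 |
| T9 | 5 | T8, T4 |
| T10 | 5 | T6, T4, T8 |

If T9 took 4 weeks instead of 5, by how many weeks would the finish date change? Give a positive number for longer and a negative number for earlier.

0

Actual critical path: T4→T6→T10 = 2+9+5 = 16 ⇒ 16 weeks.
T9 is off the critical path — its longest chain is 14 weeks, giving 2 of slack.
The critical path is still T4→T6→T10; finish is now 16 weeks.
Change in finish: 16 − 16 = +0 weeks.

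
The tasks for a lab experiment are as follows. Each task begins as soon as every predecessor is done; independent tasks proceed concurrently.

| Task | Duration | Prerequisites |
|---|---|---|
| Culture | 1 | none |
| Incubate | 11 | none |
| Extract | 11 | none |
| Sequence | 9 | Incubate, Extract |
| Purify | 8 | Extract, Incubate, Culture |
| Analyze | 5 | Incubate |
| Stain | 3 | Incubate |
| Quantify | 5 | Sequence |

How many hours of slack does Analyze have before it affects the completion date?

Critical path: Incubate→Sequence→Quantify = 11+9+5 = 25, so the finish is 25 hours.
Analyze finishes as early as 16 and must finish by 25.
Slack of Analyze = 20 − 11 = 9 hours.

9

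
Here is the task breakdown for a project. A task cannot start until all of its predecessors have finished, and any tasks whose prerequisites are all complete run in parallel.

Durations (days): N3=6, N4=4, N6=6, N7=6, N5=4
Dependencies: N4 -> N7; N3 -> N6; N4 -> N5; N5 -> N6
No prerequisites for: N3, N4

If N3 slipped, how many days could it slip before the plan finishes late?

2

The longest chain is N4→N5→N6 = 4+4+6 = 14; overall finish 14 days.
Longest path through N3: 12 days (earliest finish 6, latest finish 8).
Float = 14 − 12 = 2.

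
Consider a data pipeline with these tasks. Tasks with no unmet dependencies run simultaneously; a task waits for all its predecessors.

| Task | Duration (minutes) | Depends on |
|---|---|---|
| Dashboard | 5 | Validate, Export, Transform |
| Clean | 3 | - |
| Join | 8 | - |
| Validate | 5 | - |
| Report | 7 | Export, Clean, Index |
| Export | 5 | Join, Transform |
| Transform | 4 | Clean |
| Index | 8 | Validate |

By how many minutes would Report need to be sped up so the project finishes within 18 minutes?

Current finish: 20 minutes; target: 18.
Report is on every critical path, so each minute cut from Report cuts the finish by one (this holds down to a finish of 18).
Need 20 − 18 = 2 minutes off Report → Report becomes 5 minutes, finish becomes 18.

2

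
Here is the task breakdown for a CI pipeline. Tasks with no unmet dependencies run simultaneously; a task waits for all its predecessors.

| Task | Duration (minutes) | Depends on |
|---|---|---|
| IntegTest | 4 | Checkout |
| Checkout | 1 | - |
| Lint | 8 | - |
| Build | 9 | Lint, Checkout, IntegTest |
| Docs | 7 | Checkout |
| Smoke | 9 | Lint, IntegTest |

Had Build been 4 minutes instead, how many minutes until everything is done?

Actual critical path: Lint→Build = 8+9 = 17 ⇒ 17 minutes.
Build is on the critical path; changing it to 4 makes that path 12 minutes.
Now Lint→Smoke = 8+9 = 17 is longest, so the finish becomes 17 minutes.

17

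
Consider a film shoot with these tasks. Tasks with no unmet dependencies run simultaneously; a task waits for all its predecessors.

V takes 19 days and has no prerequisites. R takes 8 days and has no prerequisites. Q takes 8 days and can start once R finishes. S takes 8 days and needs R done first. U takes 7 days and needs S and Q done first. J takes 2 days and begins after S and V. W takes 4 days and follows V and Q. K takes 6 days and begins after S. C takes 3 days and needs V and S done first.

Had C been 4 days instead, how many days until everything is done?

Critical path before the change: V→W = 19+4 = 23 giving 23 days.
The longest path through C is only 22 days, so C has float 1.
No other chain overtakes it, so the finish is 23 days.

23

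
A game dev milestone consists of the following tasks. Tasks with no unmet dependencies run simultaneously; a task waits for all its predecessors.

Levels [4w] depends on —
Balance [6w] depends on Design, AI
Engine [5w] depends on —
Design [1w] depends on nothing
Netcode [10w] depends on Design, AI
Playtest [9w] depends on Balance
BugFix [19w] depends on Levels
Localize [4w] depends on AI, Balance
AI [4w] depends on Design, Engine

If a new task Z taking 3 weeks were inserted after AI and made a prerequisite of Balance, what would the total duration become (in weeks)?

27

Originally the project takes 24 weeks.
With Z inserted, Balance now waits for max(Design, AI, Z).
New critical path: Engine→AI→Z→Balance→Playtest = 5+4+3+6+9 = 27 ⇒ 27 weeks.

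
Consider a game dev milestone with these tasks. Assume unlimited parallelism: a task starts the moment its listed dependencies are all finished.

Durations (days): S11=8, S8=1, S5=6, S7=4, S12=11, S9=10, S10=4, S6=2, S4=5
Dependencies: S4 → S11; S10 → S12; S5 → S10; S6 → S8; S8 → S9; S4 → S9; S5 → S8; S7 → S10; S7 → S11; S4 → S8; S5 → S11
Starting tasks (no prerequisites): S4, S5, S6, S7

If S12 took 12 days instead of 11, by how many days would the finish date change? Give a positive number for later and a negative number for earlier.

As given, the longest chain is S5→S10→S12 = 6+4+11 = 21, so the finish is 21 days.
S12 lies on that path, so at 12 days the path becomes 22 days.
No other chain overtakes it, so the finish is 22 days.
Change in finish: 22 − 21 = +1 days.

1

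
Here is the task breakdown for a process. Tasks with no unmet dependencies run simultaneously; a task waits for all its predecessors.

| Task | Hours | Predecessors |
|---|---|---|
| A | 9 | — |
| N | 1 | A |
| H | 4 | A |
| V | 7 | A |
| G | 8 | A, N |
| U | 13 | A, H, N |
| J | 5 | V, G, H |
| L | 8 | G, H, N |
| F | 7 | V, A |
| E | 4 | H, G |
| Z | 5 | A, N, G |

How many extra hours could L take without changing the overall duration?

Critical path: A→N→G→L = 9+1+8+8 = 26, so the finish is 26 hours.
Longest path through L: 26 hours (earliest finish 26, latest finish 26).
Float = 26 − 26 = 0.

0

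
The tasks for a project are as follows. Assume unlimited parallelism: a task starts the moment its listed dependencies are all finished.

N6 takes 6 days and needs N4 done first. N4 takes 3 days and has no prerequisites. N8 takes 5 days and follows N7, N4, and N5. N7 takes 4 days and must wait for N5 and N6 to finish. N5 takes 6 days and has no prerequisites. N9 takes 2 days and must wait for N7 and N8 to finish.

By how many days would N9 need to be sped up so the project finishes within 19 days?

1

Current finish: 20 days; target: 19.
N9 is on every critical path, so each day cut from N9 cuts the finish by one (this holds down to a finish of 19).
Need 20 − 19 = 1 day off N9 → N9 becomes 1 day, finish becomes 19.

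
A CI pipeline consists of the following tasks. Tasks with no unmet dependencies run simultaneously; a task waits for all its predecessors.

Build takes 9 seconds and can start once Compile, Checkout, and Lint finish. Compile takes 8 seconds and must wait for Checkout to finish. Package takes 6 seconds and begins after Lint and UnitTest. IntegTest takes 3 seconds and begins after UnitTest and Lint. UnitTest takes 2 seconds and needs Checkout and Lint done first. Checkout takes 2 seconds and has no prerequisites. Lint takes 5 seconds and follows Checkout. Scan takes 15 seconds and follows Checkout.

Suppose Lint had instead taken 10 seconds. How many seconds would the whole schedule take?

21

Critical path before the change: Checkout→Compile→Build = 2+8+9 = 19 giving 19 seconds.
The longest path through Lint is only 16 seconds, so Lint has float 3.
Now Checkout→Lint→Build = 2+10+9 = 21 is longest, so the finish becomes 21 seconds.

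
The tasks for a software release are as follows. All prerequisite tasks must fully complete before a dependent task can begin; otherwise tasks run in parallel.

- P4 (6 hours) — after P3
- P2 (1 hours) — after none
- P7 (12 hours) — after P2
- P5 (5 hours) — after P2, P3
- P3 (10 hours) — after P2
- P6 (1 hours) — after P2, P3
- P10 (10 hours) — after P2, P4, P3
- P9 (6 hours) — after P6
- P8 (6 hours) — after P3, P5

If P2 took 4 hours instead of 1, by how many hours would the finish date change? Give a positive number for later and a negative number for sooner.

3

The binding path is P2→P3→P4→P10 = 1+10+6+10 = 27; finish at 27 hours.
P2 is on the critical path; changing it to 4 makes that path 30 hours.
No other chain overtakes it, so the finish is 30 hours.
Change in finish: 30 − 27 = +3 hours.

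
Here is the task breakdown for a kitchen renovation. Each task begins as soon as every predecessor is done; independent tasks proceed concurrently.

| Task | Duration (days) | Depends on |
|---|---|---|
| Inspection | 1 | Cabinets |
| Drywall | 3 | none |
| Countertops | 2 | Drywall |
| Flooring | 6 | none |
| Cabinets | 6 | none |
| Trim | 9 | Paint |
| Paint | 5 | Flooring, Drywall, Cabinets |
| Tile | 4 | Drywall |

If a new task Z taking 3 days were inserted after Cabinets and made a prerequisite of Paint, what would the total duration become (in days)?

23

Originally the kitchen renovation takes 20 days.
With Z inserted, Paint now waits for max(Flooring, Drywall, Cabinets, Z).
New critical path: Cabinets→Z→Paint→Trim = 6+3+5+9 = 23 ⇒ 23 days.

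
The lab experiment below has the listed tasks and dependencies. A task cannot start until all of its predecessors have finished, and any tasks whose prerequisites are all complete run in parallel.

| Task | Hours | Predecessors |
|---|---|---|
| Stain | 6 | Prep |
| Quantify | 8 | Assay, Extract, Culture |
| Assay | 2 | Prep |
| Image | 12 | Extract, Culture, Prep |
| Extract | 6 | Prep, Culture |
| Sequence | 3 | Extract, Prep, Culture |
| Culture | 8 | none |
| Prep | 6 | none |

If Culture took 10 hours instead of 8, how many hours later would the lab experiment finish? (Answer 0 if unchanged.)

2

The binding path is Culture→Extract→Image = 8+6+12 = 26; finish at 26 hours.
Culture lies on that path, so at 10 hours the path becomes 28 hours.
The critical path is still Culture→Extract→Image; finish is now 28 hours.
Change in finish: 28 − 26 = +2 hours.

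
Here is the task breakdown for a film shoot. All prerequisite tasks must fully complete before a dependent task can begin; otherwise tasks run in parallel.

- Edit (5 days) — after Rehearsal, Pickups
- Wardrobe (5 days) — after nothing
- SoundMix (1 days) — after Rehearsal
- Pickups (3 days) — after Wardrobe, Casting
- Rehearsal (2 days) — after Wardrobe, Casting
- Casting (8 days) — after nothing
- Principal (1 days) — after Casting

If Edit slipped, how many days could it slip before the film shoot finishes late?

The longest chain is Casting→Pickups→Edit = 8+3+5 = 16; overall finish 16 days.
The longest chain containing Edit totals 16 days.
Slack of Edit = 11 − 11 = 0 days.

0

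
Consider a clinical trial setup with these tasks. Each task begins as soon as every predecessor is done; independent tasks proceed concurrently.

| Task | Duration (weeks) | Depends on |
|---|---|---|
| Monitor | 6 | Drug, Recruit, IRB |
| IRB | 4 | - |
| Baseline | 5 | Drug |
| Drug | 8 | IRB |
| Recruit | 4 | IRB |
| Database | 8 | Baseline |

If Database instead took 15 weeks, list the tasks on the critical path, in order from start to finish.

As given, the longest chain is IRB→Drug→Baseline→Database = 4+8+5+8 = 25, so the finish is 25 weeks.
Database lies on that path, so at 15 weeks the path becomes 32 weeks.
That remains the longest chain; total 32 weeks.

IRB, Drug, Baseline, Database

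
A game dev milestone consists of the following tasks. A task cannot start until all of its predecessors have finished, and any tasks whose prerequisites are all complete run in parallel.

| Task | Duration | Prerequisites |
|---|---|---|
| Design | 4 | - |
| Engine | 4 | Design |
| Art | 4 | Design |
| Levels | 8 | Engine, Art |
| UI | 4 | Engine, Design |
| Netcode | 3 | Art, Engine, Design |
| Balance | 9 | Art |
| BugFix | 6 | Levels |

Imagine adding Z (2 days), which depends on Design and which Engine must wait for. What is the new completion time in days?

24

Originally the schedule takes 22 days.
With Z inserted, Engine now waits for max(Design, Z).
New critical path: Design→Z→Engine→Levels→BugFix = 4+2+4+8+6 = 24 ⇒ 24 days.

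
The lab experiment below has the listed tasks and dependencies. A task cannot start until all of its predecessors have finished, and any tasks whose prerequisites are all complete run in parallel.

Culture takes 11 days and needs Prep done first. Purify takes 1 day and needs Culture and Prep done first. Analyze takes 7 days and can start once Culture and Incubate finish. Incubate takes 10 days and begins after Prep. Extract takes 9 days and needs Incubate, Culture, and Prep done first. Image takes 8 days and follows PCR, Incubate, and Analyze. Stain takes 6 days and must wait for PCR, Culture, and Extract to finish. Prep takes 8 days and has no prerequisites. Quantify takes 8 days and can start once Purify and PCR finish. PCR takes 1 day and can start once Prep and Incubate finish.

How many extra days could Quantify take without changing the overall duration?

6

Prep→Culture→Extract→Stain = 8+11+9+6 = 34 sets the makespan at 34 days.
Quantify finishes as early as 28 and must finish by 34.
So Quantify can slip 34 − 28 = 6 days.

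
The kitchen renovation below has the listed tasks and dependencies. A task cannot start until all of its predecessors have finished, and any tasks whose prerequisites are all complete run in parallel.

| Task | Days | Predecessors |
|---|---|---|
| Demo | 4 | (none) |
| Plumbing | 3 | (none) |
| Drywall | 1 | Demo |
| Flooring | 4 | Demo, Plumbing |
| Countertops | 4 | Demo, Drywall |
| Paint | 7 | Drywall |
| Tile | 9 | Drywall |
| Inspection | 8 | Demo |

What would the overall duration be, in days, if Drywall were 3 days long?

16

Baseline: Demo→Drywall→Tile = 4+1+9 = 14 → 14 days.
Drywall lies on that path, so at 3 days the path becomes 16 days.
That remains the longest chain; total 16 days.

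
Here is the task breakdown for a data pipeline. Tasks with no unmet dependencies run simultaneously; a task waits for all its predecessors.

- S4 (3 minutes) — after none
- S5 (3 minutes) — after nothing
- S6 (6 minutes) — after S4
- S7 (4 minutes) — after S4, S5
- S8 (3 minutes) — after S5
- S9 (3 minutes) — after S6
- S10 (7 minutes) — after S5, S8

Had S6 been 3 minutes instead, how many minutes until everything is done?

Critical path before the change: S5→S8→S10 = 3+3+7 = 13 giving 13 minutes.
The longest path through S6 is only 12 minutes, so S6 has float 1.
No other chain overtakes it, so the finish is 13 minutes.

13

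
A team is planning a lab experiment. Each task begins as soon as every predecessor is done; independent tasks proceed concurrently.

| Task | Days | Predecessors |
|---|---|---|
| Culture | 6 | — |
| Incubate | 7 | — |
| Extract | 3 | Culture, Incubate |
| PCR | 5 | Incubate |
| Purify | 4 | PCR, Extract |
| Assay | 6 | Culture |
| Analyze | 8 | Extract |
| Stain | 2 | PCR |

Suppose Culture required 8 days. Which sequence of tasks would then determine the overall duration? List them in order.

Culture, Extract, Analyze

Baseline: Incubate→Extract→Analyze = 7+3+8 = 18 → 18 days.
The longest path through Culture is only 17 days, so Culture has float 1.
The binding chain switches to Culture→Extract→Analyze = 8+3+8 = 19; finish 19 days.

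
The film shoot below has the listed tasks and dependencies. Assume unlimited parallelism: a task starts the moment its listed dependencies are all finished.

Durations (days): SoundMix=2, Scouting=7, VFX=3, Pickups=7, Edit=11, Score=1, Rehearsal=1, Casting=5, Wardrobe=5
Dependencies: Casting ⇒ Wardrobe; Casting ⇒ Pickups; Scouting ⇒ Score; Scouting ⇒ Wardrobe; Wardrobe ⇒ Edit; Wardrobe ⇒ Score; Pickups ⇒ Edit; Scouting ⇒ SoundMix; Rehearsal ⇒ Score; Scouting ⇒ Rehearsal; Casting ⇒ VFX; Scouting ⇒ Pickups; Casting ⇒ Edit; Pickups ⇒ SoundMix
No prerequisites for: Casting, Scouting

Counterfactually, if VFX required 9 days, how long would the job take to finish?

Actual critical path: Scouting→Pickups→Edit = 7+7+11 = 25 ⇒ 25 days.
VFX has 17 days of float (longest path through it is 8).
No other chain overtakes it, so the finish is 25 days.

25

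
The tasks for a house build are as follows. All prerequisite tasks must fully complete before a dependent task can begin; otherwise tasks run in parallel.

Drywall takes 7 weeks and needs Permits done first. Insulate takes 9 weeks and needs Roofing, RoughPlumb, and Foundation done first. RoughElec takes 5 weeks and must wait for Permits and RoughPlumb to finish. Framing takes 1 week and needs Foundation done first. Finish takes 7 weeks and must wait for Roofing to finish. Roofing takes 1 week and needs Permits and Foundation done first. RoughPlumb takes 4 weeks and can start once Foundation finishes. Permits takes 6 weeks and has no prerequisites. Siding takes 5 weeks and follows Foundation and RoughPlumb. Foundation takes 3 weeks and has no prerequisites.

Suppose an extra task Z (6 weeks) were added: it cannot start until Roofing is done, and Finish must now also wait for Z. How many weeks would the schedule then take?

20

Originally the schedule takes 16 weeks.
With Z inserted, Finish now waits for max(Roofing, Z).
New critical path: Permits→Roofing→Z→Finish = 6+1+6+7 = 20 ⇒ 20 weeks.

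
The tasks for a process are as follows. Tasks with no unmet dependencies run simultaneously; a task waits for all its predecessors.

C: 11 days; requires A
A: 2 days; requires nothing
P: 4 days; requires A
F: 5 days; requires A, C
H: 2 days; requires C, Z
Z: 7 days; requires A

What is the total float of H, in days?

3

A→C→F = 2+11+5 = 18 sets the makespan at 18 days.
H finishes as early as 15 and must finish by 18.
So H can slip 18 − 15 = 3 days.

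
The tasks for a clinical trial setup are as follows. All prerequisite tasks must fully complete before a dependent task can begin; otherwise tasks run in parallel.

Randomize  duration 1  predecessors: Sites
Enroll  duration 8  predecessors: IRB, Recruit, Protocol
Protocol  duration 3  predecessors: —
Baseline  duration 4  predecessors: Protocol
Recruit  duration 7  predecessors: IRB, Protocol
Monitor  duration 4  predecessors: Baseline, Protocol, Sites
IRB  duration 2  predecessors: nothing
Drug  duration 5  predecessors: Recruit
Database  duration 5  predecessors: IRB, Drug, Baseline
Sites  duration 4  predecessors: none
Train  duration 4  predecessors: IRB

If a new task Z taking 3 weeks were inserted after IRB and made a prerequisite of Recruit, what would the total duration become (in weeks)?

Originally the plan takes 20 weeks.
With Z inserted, Recruit now waits for max(IRB, Protocol, Z).
New critical path: IRB→Z→Recruit→Drug→Database = 2+3+7+5+5 = 22 ⇒ 22 weeks.

22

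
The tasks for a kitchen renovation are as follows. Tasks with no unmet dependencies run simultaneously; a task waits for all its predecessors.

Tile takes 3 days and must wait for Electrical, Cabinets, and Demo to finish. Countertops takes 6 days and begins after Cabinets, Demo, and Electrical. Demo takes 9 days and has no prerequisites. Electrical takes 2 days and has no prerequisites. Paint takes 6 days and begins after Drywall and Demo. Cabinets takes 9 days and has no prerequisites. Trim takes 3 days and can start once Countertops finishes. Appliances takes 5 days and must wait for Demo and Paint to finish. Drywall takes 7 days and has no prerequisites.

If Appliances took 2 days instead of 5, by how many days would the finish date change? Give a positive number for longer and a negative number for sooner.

Critical path before the change: Demo→Paint→Appliances = 9+6+5 = 20 giving 20 days.
Since Appliances is critical, the -3 change carries straight to that chain (now 17 days).
Now Demo→Countertops→Trim = 9+6+3 = 18 is longest, so the finish becomes 18 days.
Change in finish: 18 − 20 = -2 days.

-2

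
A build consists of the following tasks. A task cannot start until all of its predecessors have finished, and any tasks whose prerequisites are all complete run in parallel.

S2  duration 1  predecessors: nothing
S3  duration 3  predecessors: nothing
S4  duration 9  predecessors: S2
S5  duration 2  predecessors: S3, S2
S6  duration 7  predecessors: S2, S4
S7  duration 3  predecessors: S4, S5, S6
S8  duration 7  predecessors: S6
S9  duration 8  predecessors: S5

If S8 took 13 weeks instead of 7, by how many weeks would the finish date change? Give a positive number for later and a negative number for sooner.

6

Actual critical path: S2→S4→S6→S8 = 1+9+7+7 = 24 ⇒ 24 weeks.
S8 lies on that path, so at 13 weeks the path becomes 30 weeks.
That remains the longest chain; total 30 weeks.
Change in finish: 30 − 24 = +6 weeks.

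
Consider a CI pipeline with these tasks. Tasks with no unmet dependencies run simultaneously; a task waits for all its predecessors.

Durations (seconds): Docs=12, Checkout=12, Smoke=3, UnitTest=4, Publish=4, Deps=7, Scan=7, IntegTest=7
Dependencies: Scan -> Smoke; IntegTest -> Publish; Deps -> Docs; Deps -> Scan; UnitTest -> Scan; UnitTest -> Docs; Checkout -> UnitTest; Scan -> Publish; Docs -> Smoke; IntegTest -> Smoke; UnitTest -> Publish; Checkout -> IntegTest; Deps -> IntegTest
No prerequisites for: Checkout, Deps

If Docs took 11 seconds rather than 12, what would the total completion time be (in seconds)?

Critical path before the change: Checkout→UnitTest→Docs→Smoke = 12+4+12+3 = 31 giving 31 seconds.
Docs is on the critical path; changing it to 11 makes that path 30 seconds.
That remains the longest chain; total 30 seconds.

30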